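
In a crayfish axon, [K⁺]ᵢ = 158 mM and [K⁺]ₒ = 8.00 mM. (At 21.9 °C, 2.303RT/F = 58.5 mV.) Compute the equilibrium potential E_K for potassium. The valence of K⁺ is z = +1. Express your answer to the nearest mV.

-76 mV

E = (58.5/z) · log₁₀([K⁺]_out/[K⁺]_in) with z = +1.
= (58.5/1) · log₁₀(8.00/158) = 58.50 · log₁₀(0.05063)
= 58.50 · (-1.2956) = -75.79 mV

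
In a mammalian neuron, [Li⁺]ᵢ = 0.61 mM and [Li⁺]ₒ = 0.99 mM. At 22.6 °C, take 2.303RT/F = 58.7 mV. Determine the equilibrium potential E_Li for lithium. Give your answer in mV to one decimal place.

E = (58.7/z) · log₁₀([Li⁺]_out/[Li⁺]_in) with z = +1.
= (58.7/1) · log₁₀(0.99/0.61) = 58.70 · log₁₀(1.623)
= 58.70 · (0.2103) = 12.34 mV

12.3 mV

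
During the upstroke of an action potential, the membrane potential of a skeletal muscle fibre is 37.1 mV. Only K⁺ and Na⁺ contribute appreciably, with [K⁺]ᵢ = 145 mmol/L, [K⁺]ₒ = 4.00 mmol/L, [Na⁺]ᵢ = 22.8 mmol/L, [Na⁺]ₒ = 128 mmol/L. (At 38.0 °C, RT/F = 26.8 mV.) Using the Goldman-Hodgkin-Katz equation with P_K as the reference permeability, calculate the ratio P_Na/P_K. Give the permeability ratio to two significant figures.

16

Let α = P_Na/P_K. GHK: Vm = 26.8·ln[(Kₒ + α·Naₒ)/(Kᵢ + α·Naᵢ)].
e^(Vm/26.8) = e^(37.1/26.8) = 3.9921
So 3.9921·(Kᵢ + α·Naᵢ) = Kₒ + α·Naₒ → α = (3.9921·145.0 − 4.0) / (128.0 − 3.9921·22.8)
α = (578.9 − 4.0) / (128.0 − 91.02) = 574.9/36.98 = 15.55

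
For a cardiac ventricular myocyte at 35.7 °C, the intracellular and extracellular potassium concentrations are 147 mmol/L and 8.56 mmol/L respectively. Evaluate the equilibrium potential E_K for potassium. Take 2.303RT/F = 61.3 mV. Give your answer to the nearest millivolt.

E = (61.3/z) · log₁₀([K⁺]_out/[K⁺]_in) with z = +1.
= (61.3/1) · log₁₀(8.56/147) = 61.30 · log₁₀(0.05823)
= 61.30 · (-1.2348) = -75.70 mV

-76 mV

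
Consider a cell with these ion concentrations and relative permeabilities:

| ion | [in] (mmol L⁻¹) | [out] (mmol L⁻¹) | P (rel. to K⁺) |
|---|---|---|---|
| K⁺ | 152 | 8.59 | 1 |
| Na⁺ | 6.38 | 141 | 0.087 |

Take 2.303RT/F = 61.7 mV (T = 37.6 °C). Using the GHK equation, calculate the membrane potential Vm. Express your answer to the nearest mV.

-53 mV

Vm = 61.7 · log₁₀[(Σ P·[cation]ₒ + Σ P·[anion]ᵢ) / (Σ P·[cation]ᵢ + Σ P·[anion]ₒ)]
Numerator = 1×8.59 + 0.087×141 = 20.86
Denominator = 1×152 + 0.087×6.38 = 152.6
Vm = 61.7 · log₁₀(0.13672) = 61.7 × (-0.8642) = -53.32 mV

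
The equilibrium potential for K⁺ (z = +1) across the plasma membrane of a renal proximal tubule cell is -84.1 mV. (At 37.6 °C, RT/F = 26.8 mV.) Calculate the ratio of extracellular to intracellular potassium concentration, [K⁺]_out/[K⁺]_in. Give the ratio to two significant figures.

0.043

ln([out]/[in]) = E·z/(26.8) = -84.1 × 1 / 26.8 = -3.1381
[out]/[in] = e^(-3.1381) = 0.04337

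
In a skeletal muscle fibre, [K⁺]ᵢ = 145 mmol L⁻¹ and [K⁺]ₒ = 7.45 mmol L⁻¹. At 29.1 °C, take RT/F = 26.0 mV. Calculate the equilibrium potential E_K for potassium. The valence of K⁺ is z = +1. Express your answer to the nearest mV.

-77 mV

E = (26.0/z) · ln([K⁺]_out/[K⁺]_in) with z = +1.
= (26.0/1) · ln(7.45/145) = 26.00 · ln(0.05138)
= 26.00 · (-2.9685) = -77.18 mV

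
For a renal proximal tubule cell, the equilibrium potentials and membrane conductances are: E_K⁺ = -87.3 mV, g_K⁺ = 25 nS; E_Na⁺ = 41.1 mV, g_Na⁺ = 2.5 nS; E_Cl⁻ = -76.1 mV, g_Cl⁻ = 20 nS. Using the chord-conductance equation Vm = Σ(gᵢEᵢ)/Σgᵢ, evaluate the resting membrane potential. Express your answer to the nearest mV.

Σ gᵢEᵢ = 25·(-87.3) + 2.5·(41.1) + 20·(-76.1) = -3601.75
Σ gᵢ = 25 + 2.5 + 20 = 47.5
Vm = -3601.75 / 47.5 = -75.83 mV

-76 mV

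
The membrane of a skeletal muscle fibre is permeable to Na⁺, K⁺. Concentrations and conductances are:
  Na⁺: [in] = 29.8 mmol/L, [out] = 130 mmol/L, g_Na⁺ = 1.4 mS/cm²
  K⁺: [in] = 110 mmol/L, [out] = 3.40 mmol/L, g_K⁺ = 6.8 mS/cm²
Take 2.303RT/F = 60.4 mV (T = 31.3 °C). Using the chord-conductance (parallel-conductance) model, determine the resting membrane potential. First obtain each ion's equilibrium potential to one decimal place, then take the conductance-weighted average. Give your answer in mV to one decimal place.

E_Na⁺ = (60.4/1)·log₁₀(130/29.8) = 38.6 mV
E_K⁺ = (60.4/1)·log₁₀(3.40/110) = -91.2 mV
Vm = (Σ gᵢEᵢ)/(Σ gᵢ) = (1.4·38.6 + 6.8·-91.2) / (1.4 + 6.8)
= -566.12 / 8.2 = -69.04 mV

-69.0 mV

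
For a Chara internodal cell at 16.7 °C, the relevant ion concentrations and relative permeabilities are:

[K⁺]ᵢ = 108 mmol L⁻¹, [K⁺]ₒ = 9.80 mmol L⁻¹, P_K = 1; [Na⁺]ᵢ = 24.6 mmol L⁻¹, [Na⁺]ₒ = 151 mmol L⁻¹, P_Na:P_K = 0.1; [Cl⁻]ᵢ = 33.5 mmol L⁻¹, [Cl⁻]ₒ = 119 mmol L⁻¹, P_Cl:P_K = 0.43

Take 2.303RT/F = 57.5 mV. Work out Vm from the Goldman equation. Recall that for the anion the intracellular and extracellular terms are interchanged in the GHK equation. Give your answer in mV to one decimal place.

-35.3 mV

Vm = 57.5 · log₁₀[(Σ P·[cation]ₒ + Σ P·[anion]ᵢ) / (Σ P·[cation]ᵢ + Σ P·[anion]ₒ)]
Numerator = 1×9.80 + 0.1×151 + 0.43×33.5 = 39.3
Denominator = 1×108 + 0.1×24.6 + 0.43×119 = 161.6
Vm = 57.5 · log₁₀(0.24318) = 57.5 × (-0.6141) = -35.31 mV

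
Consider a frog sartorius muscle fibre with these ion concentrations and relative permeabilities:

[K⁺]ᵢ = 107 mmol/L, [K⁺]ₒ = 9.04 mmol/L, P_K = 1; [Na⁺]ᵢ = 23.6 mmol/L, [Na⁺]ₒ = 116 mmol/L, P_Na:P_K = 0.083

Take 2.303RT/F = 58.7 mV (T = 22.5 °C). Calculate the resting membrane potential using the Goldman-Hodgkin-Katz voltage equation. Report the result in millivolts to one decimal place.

Vm = 58.7 · log₁₀[(Σ P·[cation]ₒ + Σ P·[anion]ᵢ) / (Σ P·[cation]ᵢ + Σ P·[anion]ₒ)]
Numerator = 1×9.04 + 0.083×116 = 18.67
Denominator = 1×107 + 0.083×23.6 = 109
Vm = 58.7 · log₁₀(0.17133) = 58.7 × (-0.7662) = -44.97 mV

-45.0 mV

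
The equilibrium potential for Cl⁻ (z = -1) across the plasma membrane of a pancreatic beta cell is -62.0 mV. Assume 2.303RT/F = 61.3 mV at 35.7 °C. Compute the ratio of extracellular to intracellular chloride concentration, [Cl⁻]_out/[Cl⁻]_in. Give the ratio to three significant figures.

10.3

log₁₀([out]/[in]) = E·z/(61.3) = -62.0 × -1 / 61.3 = 1.0114
[out]/[in] = 10^(1.0114) = 10.27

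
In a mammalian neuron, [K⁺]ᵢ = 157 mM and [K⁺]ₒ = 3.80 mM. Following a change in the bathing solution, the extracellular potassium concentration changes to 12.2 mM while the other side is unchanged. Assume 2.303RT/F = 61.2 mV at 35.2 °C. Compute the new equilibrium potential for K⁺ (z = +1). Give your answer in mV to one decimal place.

-67.9 mV

After the shift: [K⁺]_out = 12.2, [K⁺]_in = 157 mM.
E_new = (61.2/1)·log₁₀(12.2/157) = 61.20 · (-1.1095) = -67.90 mV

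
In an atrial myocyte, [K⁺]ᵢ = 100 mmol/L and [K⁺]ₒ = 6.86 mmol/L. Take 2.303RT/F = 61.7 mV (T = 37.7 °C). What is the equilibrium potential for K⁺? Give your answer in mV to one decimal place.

-71.8 mV

E = (61.7/z) · log₁₀([K⁺]_out/[K⁺]_in) with z = +1.
= (61.7/1) · log₁₀(6.86/100) = 61.70 · log₁₀(0.0686)
= 61.70 · (-1.1637) = -71.80 mV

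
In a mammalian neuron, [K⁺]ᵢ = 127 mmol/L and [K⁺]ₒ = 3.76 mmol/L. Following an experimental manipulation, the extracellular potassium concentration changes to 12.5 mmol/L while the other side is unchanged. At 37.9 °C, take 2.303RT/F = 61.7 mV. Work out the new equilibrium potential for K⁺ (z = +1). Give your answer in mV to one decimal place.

After the shift: [K⁺]_out = 12.5, [K⁺]_in = 127 mmol/L.
E_new = (61.7/1)·log₁₀(12.5/127) = 61.70 · (-1.0069) = -62.13 mV

-62.1 mV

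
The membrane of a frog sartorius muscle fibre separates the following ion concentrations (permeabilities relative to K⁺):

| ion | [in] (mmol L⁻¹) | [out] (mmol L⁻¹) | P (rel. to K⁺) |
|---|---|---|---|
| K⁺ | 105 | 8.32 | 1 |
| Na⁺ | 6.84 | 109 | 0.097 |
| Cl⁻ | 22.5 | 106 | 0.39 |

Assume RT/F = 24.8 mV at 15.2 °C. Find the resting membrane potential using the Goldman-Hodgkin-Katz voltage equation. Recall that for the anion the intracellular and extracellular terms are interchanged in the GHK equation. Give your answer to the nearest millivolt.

Vm = 24.8 · ln[(Σ P·[cation]ₒ + Σ P·[anion]ᵢ) / (Σ P·[cation]ᵢ + Σ P·[anion]ₒ)]
Numerator = 1×8.32 + 0.097×109 + 0.39×22.5 = 27.67
Denominator = 1×105 + 0.097×6.84 + 0.39×106 = 147
Vm = 24.8 · ln(0.18821) = 24.8 × (-1.6702) = -41.42 mV

-41 mV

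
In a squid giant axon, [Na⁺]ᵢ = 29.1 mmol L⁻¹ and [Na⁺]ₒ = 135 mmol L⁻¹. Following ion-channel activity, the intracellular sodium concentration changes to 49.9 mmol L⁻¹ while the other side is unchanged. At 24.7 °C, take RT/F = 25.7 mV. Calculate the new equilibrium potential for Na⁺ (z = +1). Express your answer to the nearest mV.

26 mV

After the shift: [Na⁺]_out = 135, [Na⁺]_in = 49.9 mmol L⁻¹.
E_new = (25.7/1)·ln(135/49.9) = 25.70 · (0.9953) = 25.58 mV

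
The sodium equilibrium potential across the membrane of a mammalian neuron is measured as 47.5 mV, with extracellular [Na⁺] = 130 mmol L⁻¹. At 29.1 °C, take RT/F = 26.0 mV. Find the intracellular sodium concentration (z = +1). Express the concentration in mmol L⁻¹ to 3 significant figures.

20.9 mmol L⁻¹

Nernst: E = (26.0/1) · ln([out]/[in]), so ln([out]/[in]) = 47.5 × 1 / 26.0 = 1.8269.
[out]/[in] = e^(1.8269) = 6.215.
[in] = 130 / 6.215 = 20.92 mmol L⁻¹.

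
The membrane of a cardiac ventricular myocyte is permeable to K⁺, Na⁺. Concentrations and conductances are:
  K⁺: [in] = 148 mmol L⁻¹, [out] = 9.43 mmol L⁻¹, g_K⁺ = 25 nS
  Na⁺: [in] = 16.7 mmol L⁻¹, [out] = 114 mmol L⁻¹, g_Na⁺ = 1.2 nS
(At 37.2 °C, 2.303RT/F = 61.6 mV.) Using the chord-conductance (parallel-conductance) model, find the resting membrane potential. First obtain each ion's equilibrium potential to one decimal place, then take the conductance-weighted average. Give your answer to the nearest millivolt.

E_K⁺ = (61.6/1)·log₁₀(9.43/148) = -73.7 mV
E_Na⁺ = (61.6/1)·log₁₀(114/16.7) = 51.4 mV
Vm = (Σ gᵢEᵢ)/(Σ gᵢ) = (25·-73.7 + 1.2·51.4) / (25 + 1.2)
= -1780.82 / 26.2 = -67.97 mV

-68 mV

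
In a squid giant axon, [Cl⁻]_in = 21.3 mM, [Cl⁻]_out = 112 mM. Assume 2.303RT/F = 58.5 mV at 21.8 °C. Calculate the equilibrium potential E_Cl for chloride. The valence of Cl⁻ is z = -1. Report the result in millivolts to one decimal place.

-42.2 mV

E = (58.5/z) · log₁₀([Cl⁻]_out/[Cl⁻]_in) with z = -1.
For an anion, dividing by z = -1 reverses the sign.
= (58.5/-1) · log₁₀(112/21.3) = -58.50 · log₁₀(5.258)
= -58.50 · (0.7208) = -42.17 mV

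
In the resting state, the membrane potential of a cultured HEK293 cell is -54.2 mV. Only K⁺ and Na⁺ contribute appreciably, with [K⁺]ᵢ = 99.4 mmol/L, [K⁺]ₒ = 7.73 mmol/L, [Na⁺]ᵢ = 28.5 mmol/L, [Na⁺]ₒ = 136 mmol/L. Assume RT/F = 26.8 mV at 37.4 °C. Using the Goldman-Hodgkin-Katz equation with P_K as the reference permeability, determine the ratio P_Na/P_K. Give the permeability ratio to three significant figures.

Let α = P_Na/P_K. GHK: Vm = 26.8·ln[(Kₒ + α·Naₒ)/(Kᵢ + α·Naᵢ)].
e^(Vm/26.8) = e^(-54.2/26.8) = 0.13234
So 0.13234·(Kᵢ + α·Naᵢ) = Kₒ + α·Naₒ → α = (0.13234·99.4 − 7.73) / (136.0 − 0.13234·28.5)
α = (13.15 − 7.73) / (136.0 − 3.772) = 5.425/132.2 = 0.04102

0.0410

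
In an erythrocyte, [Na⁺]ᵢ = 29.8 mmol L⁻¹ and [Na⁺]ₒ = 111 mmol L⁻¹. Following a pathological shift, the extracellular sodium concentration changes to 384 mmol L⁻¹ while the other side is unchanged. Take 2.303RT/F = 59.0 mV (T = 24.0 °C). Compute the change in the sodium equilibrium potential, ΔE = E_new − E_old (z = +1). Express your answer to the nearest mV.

E_old = (59.0/1)·log₁₀(111/29.8) = 33.70 mV
E_new = (59.0/1)·log₁₀(384/29.8) = 65.50 mV
ΔE = 65.50 − (33.70) = 31.80 mV

32 mV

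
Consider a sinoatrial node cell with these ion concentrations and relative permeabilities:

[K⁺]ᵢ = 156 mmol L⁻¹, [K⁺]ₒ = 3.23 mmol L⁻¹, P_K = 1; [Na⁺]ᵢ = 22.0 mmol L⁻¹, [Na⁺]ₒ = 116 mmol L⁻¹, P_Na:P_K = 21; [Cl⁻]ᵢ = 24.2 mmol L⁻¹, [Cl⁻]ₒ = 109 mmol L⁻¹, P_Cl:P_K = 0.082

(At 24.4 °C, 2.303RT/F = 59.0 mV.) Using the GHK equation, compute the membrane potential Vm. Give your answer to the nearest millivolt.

35 mV

Vm = 59.0 · log₁₀[(Σ P·[cation]ₒ + Σ P·[anion]ᵢ) / (Σ P·[cation]ᵢ + Σ P·[anion]ₒ)]
Numerator = 1×3.23 + 21×116 + 0.082×24.2 = 2441
Denominator = 1×156 + 21×22.0 + 0.082×109 = 626.9
Vm = 59.0 · log₁₀(3.8939) = 59.0 × (0.5904) = 34.83 mV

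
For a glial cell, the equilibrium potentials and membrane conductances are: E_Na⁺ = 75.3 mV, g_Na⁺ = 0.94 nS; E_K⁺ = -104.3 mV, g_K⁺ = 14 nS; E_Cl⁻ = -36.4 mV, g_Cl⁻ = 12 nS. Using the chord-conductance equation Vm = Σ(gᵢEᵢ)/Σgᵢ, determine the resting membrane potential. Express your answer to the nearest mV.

Σ gᵢEᵢ = 0.94·(75.3) + 14·(-104.3) + 12·(-36.4) = -1826.22
Σ gᵢ = 0.94 + 14 + 12 = 26.94
Vm = -1826.22 / 26.94 = -67.79 mV

-68 mV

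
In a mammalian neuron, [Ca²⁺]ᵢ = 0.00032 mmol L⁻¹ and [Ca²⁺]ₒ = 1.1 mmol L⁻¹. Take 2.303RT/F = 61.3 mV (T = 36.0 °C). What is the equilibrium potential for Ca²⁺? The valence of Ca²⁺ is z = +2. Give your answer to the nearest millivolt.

E = (61.3/z) · log₁₀([Ca²⁺]_out/[Ca²⁺]_in) with z = +2.
= (61.3/2) · log₁₀(1.1/0.00032) = 30.65 · log₁₀(3438)
= 30.65 · (3.5362) = 108.39 mV

108 mV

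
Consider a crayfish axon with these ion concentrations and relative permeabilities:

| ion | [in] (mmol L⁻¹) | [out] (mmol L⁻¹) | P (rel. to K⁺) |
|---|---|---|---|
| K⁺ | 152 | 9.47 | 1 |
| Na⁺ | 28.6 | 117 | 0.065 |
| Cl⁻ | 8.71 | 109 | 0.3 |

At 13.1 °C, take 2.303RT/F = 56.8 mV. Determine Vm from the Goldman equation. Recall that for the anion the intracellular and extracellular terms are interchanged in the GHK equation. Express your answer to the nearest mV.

Vm = 56.8 · log₁₀[(Σ P·[cation]ₒ + Σ P·[anion]ᵢ) / (Σ P·[cation]ᵢ + Σ P·[anion]ₒ)]
Numerator = 1×9.47 + 0.065×117 + 0.3×8.71 = 19.69
Denominator = 1×152 + 0.065×28.6 + 0.3×109 = 186.6
Vm = 56.8 · log₁₀(0.10553) = 56.8 × (-0.9766) = -55.47 mV

-55 mV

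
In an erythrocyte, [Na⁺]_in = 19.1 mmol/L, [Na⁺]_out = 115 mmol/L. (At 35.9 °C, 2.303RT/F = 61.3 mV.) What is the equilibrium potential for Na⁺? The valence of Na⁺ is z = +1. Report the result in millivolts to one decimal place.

E = (61.3/z) · log₁₀([Na⁺]_out/[Na⁺]_in) with z = +1.
= (61.3/1) · log₁₀(115/19.1) = 61.30 · log₁₀(6.021)
= 61.30 · (0.7797) = 47.79 mV

47.8 mV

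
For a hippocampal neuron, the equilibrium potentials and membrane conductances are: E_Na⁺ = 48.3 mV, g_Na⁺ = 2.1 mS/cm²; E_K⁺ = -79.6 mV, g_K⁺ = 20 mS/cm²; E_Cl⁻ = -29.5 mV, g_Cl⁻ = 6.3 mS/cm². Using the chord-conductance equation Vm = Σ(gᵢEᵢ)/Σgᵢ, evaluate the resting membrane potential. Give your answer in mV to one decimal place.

-59.0 mV

Σ gᵢEᵢ = 2.1·(48.3) + 20·(-79.6) + 6.3·(-29.5) = -1676.42
Σ gᵢ = 2.1 + 20 + 6.3 = 28.4
Vm = -1676.42 / 28.4 = -59.03 mV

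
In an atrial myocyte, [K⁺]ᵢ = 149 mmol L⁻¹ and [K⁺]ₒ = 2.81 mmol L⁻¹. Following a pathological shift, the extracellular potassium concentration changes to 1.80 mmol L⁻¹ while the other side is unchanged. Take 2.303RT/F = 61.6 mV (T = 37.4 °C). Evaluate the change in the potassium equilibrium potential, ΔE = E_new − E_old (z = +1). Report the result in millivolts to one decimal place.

E_old = (61.6/1)·log₁₀(2.81/149) = -106.23 mV
E_new = (61.6/1)·log₁₀(1.80/149) = -118.14 mV
ΔE = -118.14 − (-106.23) = -11.92 mV

-11.9 mV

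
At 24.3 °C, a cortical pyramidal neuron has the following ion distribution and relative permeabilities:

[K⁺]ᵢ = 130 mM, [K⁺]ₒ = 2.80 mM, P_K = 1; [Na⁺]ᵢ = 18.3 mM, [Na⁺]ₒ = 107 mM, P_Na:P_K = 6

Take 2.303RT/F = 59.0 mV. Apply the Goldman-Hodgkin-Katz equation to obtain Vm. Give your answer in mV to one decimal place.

Vm = 59.0 · log₁₀[(Σ P·[cation]ₒ + Σ P·[anion]ᵢ) / (Σ P·[cation]ᵢ + Σ P·[anion]ₒ)]
Numerator = 1×2.80 + 6×107 = 644.8
Denominator = 1×130 + 6×18.3 = 239.8
Vm = 59.0 · log₁₀(2.6889) = 59.0 × (0.4296) = 25.34 mV

25.3 mV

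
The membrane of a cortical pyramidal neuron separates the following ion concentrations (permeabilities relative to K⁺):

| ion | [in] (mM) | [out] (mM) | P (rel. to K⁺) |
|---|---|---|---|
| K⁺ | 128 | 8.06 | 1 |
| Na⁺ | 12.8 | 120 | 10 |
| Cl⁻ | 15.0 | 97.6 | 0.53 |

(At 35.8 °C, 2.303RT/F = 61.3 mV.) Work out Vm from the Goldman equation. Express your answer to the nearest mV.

37 mV

Vm = 61.3 · log₁₀[(Σ P·[cation]ₒ + Σ P·[anion]ᵢ) / (Σ P·[cation]ᵢ + Σ P·[anion]ₒ)]
Numerator = 1×8.06 + 10×120 + 0.53×15.0 = 1216
Denominator = 1×128 + 10×12.8 + 0.53×97.6 = 307.7
Vm = 61.3 · log₁₀(3.9516) = 61.3 × (0.5968) = 36.58 mV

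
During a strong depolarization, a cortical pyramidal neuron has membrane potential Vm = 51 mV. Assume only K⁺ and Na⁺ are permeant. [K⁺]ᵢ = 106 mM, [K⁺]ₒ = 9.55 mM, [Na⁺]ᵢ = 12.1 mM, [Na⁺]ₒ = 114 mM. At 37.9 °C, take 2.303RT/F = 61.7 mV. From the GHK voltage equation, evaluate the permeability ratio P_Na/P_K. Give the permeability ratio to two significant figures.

21

Let α = P_Na/P_K. GHK: Vm = 61.7·log₁₀[(Kₒ + α·Naₒ)/(Kᵢ + α·Naᵢ)].
10^(Vm/61.7) = 10^(51.0/61.7) = 6.7078
So 6.7078·(Kᵢ + α·Naᵢ) = Kₒ + α·Naₒ → α = (6.7078·106.0 − 9.55) / (114.0 − 6.7078·12.1)
α = (711 − 9.55) / (114.0 − 81.16) = 701.5/32.84 = 21.36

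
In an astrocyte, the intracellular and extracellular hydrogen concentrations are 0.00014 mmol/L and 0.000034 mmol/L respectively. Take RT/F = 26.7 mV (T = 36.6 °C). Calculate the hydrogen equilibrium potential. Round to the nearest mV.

E = (26.7/z) · ln([H⁺]_out/[H⁺]_in) with z = +1.
= (26.7/1) · ln(0.000034/0.00014) = 26.70 · ln(0.2429)
= 26.70 · (-1.4153) = -37.79 mV

-38 mV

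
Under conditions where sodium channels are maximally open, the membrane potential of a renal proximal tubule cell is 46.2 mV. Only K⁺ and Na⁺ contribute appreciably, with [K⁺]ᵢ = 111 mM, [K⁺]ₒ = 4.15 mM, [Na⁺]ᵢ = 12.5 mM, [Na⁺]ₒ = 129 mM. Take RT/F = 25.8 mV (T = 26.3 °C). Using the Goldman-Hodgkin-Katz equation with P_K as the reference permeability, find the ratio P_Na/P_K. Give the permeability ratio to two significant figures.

12

Let α = P_Na/P_K. GHK: Vm = 25.8·ln[(Kₒ + α·Naₒ)/(Kᵢ + α·Naᵢ)].
e^(Vm/25.8) = e^(46.2/25.8) = 5.9936
So 5.9936·(Kᵢ + α·Naᵢ) = Kₒ + α·Naₒ → α = (5.9936·111.0 − 4.15) / (129.0 − 5.9936·12.5)
α = (665.3 − 4.15) / (129.0 − 74.92) = 661.1/54.08 = 12.23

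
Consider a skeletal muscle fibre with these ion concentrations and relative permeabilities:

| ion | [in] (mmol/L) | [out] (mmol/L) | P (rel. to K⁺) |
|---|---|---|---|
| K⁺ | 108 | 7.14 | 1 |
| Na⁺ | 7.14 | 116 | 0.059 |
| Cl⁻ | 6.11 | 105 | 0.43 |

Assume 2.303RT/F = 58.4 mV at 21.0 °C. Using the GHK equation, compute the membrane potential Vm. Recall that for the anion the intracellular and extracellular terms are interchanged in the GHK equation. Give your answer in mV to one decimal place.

-56.4 mV

Vm = 58.4 · log₁₀[(Σ P·[cation]ₒ + Σ P·[anion]ᵢ) / (Σ P·[cation]ᵢ + Σ P·[anion]ₒ)]
Numerator = 1×7.14 + 0.059×116 + 0.43×6.11 = 16.61
Denominator = 1×108 + 0.059×7.14 + 0.43×105 = 153.6
Vm = 58.4 · log₁₀(0.10817) = 58.4 × (-0.9659) = -56.41 mV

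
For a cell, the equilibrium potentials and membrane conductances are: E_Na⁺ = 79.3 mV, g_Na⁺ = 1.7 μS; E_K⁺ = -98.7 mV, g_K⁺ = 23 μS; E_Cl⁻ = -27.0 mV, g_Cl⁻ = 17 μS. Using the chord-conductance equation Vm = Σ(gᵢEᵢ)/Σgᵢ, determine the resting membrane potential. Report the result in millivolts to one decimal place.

Σ gᵢEᵢ = 1.7·(79.3) + 23·(-98.7) + 17·(-27.0) = -2594.29
Σ gᵢ = 1.7 + 23 + 17 = 41.7
Vm = -2594.29 / 41.7 = -62.21 mV

-62.2 mV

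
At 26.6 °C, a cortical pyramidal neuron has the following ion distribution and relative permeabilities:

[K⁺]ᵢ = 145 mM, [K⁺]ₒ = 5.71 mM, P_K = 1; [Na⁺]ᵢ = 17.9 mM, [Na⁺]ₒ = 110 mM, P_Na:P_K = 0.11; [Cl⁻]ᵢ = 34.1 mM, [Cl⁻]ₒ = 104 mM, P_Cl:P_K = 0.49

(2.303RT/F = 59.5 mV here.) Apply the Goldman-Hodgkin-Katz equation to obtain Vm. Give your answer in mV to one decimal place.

-45.1 mV

Vm = 59.5 · log₁₀[(Σ P·[cation]ₒ + Σ P·[anion]ᵢ) / (Σ P·[cation]ᵢ + Σ P·[anion]ₒ)]
Numerator = 1×5.71 + 0.11×110 + 0.49×34.1 = 34.52
Denominator = 1×145 + 0.11×17.9 + 0.49×104 = 197.9
Vm = 59.5 · log₁₀(0.1744) = 59.5 × (-0.7585) = -45.13 mV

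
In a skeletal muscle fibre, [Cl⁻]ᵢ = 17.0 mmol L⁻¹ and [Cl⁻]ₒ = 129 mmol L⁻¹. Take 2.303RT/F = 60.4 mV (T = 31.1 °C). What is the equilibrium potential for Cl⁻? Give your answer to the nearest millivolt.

-53 mV

E = (60.4/z) · log₁₀([Cl⁻]_out/[Cl⁻]_in) with z = -1.
For an anion, dividing by z = -1 reverses the sign.
= (60.4/-1) · log₁₀(129/17.0) = -60.40 · log₁₀(7.588)
= -60.40 · (0.8801) = -53.16 mV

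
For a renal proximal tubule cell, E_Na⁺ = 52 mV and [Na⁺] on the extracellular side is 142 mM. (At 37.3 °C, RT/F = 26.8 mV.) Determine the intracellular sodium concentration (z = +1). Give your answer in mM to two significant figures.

20 mM

Nernst: E = (26.8/1) · ln([out]/[in]), so ln([out]/[in]) = 52.0 × 1 / 26.8 = 1.9403.
[out]/[in] = e^(1.9403) = 6.961.
[in] = 142 / 6.961 = 20.4 mM.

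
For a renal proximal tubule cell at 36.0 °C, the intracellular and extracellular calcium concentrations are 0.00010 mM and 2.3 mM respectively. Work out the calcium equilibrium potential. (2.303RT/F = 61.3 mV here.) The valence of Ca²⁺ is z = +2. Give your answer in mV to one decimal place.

133.7 mV

E = (61.3/z) · log₁₀([Ca²⁺]_out/[Ca²⁺]_in) with z = +2.
= (61.3/2) · log₁₀(2.3/0.00010) = 30.65 · log₁₀(2.3e+04)
= 30.65 · (4.3617) = 133.69 mV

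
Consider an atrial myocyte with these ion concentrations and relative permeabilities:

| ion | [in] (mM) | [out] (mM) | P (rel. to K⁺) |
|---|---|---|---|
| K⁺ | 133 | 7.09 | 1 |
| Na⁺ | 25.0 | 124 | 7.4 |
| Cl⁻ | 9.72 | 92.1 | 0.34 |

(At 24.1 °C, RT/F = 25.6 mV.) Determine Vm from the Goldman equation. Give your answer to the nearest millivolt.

Vm = 25.6 · ln[(Σ P·[cation]ₒ + Σ P·[anion]ᵢ) / (Σ P·[cation]ᵢ + Σ P·[anion]ₒ)]
Numerator = 1×7.09 + 7.4×124 + 0.34×9.72 = 928
Denominator = 1×133 + 7.4×25.0 + 0.34×92.1 = 349.3
Vm = 25.6 · ln(2.6566) = 25.6 × (0.9771) = 25.01 mV

25 mV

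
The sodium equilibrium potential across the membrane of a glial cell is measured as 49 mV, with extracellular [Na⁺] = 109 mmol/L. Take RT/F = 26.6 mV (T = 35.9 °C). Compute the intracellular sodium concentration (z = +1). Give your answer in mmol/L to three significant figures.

17.3 mmol/L

Nernst: E = (26.6/1) · ln([out]/[in]), so ln([out]/[in]) = 49.0 × 1 / 26.6 = 1.8421.
[out]/[in] = e^(1.8421) = 6.31.
[in] = 109 / 6.31 = 17.27 mmol/L.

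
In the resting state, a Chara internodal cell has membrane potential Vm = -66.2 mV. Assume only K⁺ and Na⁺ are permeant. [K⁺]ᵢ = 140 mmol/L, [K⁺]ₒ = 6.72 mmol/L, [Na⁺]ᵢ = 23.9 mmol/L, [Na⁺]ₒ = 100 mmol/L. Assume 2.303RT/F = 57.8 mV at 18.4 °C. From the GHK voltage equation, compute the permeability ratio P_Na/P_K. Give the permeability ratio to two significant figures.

0.034

Let α = P_Na/P_K. GHK: Vm = 57.8·log₁₀[(Kₒ + α·Naₒ)/(Kᵢ + α·Naᵢ)].
10^(Vm/57.8) = 10^(-66.2/57.8) = 0.07156
So 0.07156·(Kᵢ + α·Naᵢ) = Kₒ + α·Naₒ → α = (0.07156·140.0 − 6.72) / (100.0 − 0.07156·23.9)
α = (10.02 − 6.72) / (100.0 − 1.71) = 3.298/98.29 = 0.03356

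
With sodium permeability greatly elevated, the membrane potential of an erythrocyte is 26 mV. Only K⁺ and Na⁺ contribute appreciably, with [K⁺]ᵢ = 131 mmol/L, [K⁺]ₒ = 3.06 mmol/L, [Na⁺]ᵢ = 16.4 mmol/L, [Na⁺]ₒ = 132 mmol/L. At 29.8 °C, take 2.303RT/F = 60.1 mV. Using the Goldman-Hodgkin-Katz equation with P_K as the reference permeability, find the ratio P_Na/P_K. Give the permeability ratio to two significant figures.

4.0

Let α = P_Na/P_K. GHK: Vm = 60.1·log₁₀[(Kₒ + α·Naₒ)/(Kᵢ + α·Naᵢ)].
10^(Vm/60.1) = 10^(26.0/60.1) = 2.7078
So 2.7078·(Kᵢ + α·Naᵢ) = Kₒ + α·Naₒ → α = (2.7078·131.0 − 3.06) / (132.0 − 2.7078·16.4)
α = (354.7 − 3.06) / (132.0 − 44.41) = 351.7/87.59 = 4.015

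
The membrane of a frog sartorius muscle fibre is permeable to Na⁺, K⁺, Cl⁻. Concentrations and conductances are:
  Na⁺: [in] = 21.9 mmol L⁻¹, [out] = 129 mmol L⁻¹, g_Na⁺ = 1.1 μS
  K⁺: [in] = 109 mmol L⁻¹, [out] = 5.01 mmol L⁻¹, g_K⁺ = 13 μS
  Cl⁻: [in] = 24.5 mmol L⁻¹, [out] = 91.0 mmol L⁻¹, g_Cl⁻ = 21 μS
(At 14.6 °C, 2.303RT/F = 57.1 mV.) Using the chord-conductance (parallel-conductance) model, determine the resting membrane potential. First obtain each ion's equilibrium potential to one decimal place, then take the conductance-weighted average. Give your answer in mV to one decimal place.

E_Na⁺ = (57.1/1)·log₁₀(129/21.9) = 44.0 mV
E_K⁺ = (57.1/1)·log₁₀(5.01/109) = -76.4 mV
E_Cl⁻ = (57.1/-1)·log₁₀(91.0/24.5) = -32.5 mV
Vm = (Σ gᵢEᵢ)/(Σ gᵢ) = (1.1·44.0 + 13·-76.4 + 21·-32.5) / (1.1 + 13 + 21)
= -1627.30 / 35.1 = -46.36 mV

-46.4 mV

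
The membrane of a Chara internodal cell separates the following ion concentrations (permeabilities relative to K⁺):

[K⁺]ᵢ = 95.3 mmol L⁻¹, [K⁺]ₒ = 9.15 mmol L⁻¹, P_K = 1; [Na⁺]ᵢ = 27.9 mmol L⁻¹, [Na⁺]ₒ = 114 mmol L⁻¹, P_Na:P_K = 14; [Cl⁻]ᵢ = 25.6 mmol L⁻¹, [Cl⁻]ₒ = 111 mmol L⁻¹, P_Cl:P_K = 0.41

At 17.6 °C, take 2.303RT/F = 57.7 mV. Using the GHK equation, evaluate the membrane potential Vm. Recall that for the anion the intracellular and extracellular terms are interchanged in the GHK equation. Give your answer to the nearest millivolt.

28 mV

Vm = 57.7 · log₁₀[(Σ P·[cation]ₒ + Σ P·[anion]ᵢ) / (Σ P·[cation]ᵢ + Σ P·[anion]ₒ)]
Numerator = 1×9.15 + 14×114 + 0.41×25.6 = 1616
Denominator = 1×95.3 + 14×27.9 + 0.41×111 = 531.4
Vm = 57.7 · log₁₀(3.0403) = 57.7 × (0.4829) = 27.86 mV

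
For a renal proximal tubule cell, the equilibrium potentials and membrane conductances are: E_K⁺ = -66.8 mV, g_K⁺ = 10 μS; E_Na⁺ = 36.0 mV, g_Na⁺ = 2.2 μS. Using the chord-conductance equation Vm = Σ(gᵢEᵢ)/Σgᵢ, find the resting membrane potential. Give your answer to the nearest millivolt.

-48 mV

Σ gᵢEᵢ = 10·(-66.8) + 2.2·(36.0) = -588.80
Σ gᵢ = 10 + 2.2 = 12.2
Vm = -588.80 / 12.2 = -48.26 mV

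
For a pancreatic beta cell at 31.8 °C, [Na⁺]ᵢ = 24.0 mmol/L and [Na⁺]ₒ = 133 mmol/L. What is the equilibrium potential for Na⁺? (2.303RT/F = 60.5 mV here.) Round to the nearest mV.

E = (60.5/z) · log₁₀([Na⁺]_out/[Na⁺]_in) with z = +1.
= (60.5/1) · log₁₀(133/24.0) = 60.50 · log₁₀(5.542)
= 60.50 · (0.7436) = 44.99 mV

45 mV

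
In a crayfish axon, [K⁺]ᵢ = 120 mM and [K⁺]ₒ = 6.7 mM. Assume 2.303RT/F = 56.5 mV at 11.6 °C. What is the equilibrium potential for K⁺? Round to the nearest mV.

-71 mV

E = (56.5/z) · log₁₀([K⁺]_out/[K⁺]_in) with z = +1.
= (56.5/1) · log₁₀(6.7/120) = 56.50 · log₁₀(0.05583)
= 56.50 · (-1.2531) = -70.80 mV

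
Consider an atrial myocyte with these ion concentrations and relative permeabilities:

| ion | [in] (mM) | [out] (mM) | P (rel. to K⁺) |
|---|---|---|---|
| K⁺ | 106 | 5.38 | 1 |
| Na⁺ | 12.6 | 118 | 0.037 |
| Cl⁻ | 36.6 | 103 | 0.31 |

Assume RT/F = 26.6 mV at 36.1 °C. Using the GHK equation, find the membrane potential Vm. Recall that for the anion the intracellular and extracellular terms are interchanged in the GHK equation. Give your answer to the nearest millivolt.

-50 mV

Vm = 26.6 · ln[(Σ P·[cation]ₒ + Σ P·[anion]ᵢ) / (Σ P·[cation]ᵢ + Σ P·[anion]ₒ)]
Numerator = 1×5.38 + 0.037×118 + 0.31×36.6 = 21.09
Denominator = 1×106 + 0.037×12.6 + 0.31×103 = 138.4
Vm = 26.6 · ln(0.1524) = 26.6 × (-1.8812) = -50.04 mV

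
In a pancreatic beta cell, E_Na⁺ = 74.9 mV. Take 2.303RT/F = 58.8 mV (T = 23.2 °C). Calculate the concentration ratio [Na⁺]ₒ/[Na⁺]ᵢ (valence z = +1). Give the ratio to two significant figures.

log₁₀([out]/[in]) = E·z/(58.8) = 74.9 × 1 / 58.8 = 1.2738
[out]/[in] = 10^(1.2738) = 18.78

19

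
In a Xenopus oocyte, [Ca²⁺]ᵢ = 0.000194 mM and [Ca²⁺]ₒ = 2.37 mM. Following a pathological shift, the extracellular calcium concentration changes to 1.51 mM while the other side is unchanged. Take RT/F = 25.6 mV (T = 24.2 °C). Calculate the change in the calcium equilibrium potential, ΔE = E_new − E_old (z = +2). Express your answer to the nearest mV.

-6 mV

E_old = (25.6/2)·ln(2.37/0.000194) = 120.45 mV
E_new = (25.6/2)·ln(1.51/0.000194) = 114.68 mV
ΔE = 114.68 − (120.45) = -5.77 mV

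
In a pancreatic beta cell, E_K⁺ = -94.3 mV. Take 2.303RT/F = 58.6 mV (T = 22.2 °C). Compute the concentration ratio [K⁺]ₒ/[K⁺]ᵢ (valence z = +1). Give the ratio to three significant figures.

log₁₀([out]/[in]) = E·z/(58.6) = -94.3 × 1 / 58.6 = -1.6092
[out]/[in] = 10^(-1.6092) = 0.02459

0.0246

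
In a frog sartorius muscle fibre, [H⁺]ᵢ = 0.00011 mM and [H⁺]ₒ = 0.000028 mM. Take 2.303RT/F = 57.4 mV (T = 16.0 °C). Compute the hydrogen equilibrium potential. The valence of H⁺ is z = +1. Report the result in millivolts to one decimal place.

E = (57.4/z) · log₁₀([H⁺]_out/[H⁺]_in) with z = +1.
= (57.4/1) · log₁₀(0.000028/0.00011) = 57.40 · log₁₀(0.2545)
= 57.40 · (-0.5942) = -34.11 mV

-34.1 mV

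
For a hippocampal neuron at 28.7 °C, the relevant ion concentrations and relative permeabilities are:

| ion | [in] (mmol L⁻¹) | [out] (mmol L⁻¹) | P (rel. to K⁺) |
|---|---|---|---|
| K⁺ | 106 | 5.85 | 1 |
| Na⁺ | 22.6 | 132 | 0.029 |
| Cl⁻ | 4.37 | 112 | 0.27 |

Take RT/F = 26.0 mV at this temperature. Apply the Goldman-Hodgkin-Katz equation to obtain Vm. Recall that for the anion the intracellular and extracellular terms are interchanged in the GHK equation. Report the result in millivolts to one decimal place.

-65.9 mV

Vm = 26.0 · ln[(Σ P·[cation]ₒ + Σ P·[anion]ᵢ) / (Σ P·[cation]ᵢ + Σ P·[anion]ₒ)]
Numerator = 1×5.85 + 0.029×132 + 0.27×4.37 = 10.86
Denominator = 1×106 + 0.029×22.6 + 0.27×112 = 136.9
Vm = 26.0 · ln(0.079315) = 26.0 × (-2.5343) = -65.89 mV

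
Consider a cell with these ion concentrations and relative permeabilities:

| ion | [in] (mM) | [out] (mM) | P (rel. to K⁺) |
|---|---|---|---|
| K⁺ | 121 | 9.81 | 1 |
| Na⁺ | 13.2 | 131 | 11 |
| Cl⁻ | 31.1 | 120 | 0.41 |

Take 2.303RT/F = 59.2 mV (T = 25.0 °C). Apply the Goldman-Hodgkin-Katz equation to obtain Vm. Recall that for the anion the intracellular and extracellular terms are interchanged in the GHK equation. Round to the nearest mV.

Vm = 59.2 · log₁₀[(Σ P·[cation]ₒ + Σ P·[anion]ᵢ) / (Σ P·[cation]ᵢ + Σ P·[anion]ₒ)]
Numerator = 1×9.81 + 11×131 + 0.41×31.1 = 1464
Denominator = 1×121 + 11×13.2 + 0.41×120 = 315.4
Vm = 59.2 · log₁₀(4.6403) = 59.2 × (0.6665) = 39.46 mV

39 mV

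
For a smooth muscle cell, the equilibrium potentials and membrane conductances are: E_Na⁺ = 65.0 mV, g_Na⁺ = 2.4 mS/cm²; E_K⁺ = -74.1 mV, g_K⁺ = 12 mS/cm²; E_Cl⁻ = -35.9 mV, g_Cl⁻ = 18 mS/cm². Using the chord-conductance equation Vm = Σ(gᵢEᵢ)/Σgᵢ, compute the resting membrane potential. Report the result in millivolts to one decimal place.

-42.6 mV

Σ gᵢEᵢ = 2.4·(65.0) + 12·(-74.1) + 18·(-35.9) = -1379.40
Σ gᵢ = 2.4 + 12 + 18 = 32.4
Vm = -1379.40 / 32.4 = -42.57 mV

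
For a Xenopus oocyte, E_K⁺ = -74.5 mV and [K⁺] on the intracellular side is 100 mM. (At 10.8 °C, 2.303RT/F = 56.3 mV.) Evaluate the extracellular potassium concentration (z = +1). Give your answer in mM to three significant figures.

Nernst: E = (56.3/1) · log₁₀([out]/[in]), so log₁₀([out]/[in]) = -74.5 × 1 / 56.3 = -1.3233.
[out]/[in] = 10^(-1.3233) = 0.0475.
[out] = 0.0475 × 100 = 4.75 mM.

4.75 mM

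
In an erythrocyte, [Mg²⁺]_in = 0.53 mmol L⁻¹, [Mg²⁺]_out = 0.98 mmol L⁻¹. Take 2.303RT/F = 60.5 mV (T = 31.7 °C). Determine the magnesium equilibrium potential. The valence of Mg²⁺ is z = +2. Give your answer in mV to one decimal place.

E = (60.5/z) · log₁₀([Mg²⁺]_out/[Mg²⁺]_in) with z = +2.
= (60.5/2) · log₁₀(0.98/0.53) = 30.25 · log₁₀(1.849)
= 30.25 · (0.2670) = 8.08 mV

8.1 mV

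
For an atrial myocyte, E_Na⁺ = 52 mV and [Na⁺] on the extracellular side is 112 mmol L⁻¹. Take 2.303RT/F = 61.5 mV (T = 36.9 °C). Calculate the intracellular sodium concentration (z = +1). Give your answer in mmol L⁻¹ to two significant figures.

Nernst: E = (61.5/1) · log₁₀([out]/[in]), so log₁₀([out]/[in]) = 52.0 × 1 / 61.5 = 0.8455.
[out]/[in] = 10^(0.8455) = 7.007.
[in] = 112 / 7.007 = 15.98 mmol L⁻¹.

16 mmol L⁻¹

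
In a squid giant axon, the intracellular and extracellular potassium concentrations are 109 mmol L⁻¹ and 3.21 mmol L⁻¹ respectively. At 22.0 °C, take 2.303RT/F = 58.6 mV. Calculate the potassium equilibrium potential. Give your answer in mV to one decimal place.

-89.7 mV

E = (58.6/z) · log₁₀([K⁺]_out/[K⁺]_in) with z = +1.
= (58.6/1) · log₁₀(3.21/109) = 58.60 · log₁₀(0.02945)
= 58.60 · (-1.5309) = -89.71 mV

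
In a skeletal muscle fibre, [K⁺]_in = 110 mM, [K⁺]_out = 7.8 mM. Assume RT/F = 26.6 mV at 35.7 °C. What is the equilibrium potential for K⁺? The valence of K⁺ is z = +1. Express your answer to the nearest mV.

E = (26.6/z) · ln([K⁺]_out/[K⁺]_in) with z = +1.
= (26.6/1) · ln(7.8/110) = 26.60 · ln(0.07091)
= 26.60 · (-2.6464) = -70.39 mV

-70 mV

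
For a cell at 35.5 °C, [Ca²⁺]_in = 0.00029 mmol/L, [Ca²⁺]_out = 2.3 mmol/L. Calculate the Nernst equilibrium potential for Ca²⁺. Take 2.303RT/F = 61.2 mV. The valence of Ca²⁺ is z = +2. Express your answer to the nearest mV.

E = (61.2/z) · log₁₀([Ca²⁺]_out/[Ca²⁺]_in) with z = +2.
= (61.2/2) · log₁₀(2.3/0.00029) = 30.60 · log₁₀(7931)
= 30.60 · (3.8993) = 119.32 mV

119 mV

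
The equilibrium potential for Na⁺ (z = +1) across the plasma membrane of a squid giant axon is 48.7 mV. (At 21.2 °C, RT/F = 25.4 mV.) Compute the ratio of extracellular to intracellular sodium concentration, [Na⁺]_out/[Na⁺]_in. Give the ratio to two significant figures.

6.8

ln([out]/[in]) = E·z/(25.4) = 48.7 × 1 / 25.4 = 1.9173
[out]/[in] = e^(1.9173) = 6.803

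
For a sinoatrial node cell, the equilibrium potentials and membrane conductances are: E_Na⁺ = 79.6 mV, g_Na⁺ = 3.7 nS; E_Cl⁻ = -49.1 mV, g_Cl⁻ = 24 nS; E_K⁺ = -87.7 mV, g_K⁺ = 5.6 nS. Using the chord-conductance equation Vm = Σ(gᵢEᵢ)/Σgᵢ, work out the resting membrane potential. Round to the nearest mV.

-41 mV

Σ gᵢEᵢ = 3.7·(79.6) + 24·(-49.1) + 5.6·(-87.7) = -1375.00
Σ gᵢ = 3.7 + 24 + 5.6 = 33.3
Vm = -1375.00 / 33.3 = -41.29 mV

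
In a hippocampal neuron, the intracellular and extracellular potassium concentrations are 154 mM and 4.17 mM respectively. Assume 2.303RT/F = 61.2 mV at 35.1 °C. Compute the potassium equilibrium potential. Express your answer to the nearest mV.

E = (61.2/z) · log₁₀([K⁺]_out/[K⁺]_in) with z = +1.
= (61.2/1) · log₁₀(4.17/154) = 61.20 · log₁₀(0.02708)
= 61.20 · (-1.5674) = -95.92 mV

-96 mV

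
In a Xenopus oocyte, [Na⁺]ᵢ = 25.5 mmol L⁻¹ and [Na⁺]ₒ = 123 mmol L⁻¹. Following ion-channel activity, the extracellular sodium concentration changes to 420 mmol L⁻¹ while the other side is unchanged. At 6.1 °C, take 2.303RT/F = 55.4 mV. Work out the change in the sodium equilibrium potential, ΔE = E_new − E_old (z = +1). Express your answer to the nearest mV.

30 mV

E_old = (55.4/1)·log₁₀(123/25.5) = 37.86 mV
E_new = (55.4/1)·log₁₀(420/25.5) = 67.41 mV
ΔE = 67.41 − (37.86) = 29.55 mV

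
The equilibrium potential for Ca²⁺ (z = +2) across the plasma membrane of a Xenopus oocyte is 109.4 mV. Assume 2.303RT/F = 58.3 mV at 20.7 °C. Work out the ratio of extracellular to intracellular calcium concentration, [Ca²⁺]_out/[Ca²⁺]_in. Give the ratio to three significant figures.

log₁₀([out]/[in]) = E·z/(58.3) = 109.4 × 2 / 58.3 = 3.7530
[out]/[in] = 10^(3.7530) = 5662

5660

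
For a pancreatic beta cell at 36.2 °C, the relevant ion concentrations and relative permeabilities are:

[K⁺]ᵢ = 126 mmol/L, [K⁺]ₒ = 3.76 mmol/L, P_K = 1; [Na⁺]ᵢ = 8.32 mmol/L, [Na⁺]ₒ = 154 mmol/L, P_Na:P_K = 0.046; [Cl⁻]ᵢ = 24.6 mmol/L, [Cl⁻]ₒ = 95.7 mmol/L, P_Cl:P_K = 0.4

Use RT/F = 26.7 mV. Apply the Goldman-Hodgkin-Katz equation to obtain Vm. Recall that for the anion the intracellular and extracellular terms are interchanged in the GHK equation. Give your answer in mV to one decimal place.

-55.4 mV

Vm = 26.7 · ln[(Σ P·[cation]ₒ + Σ P·[anion]ᵢ) / (Σ P·[cation]ᵢ + Σ P·[anion]ₒ)]
Numerator = 1×3.76 + 0.046×154 + 0.4×24.6 = 20.68
Denominator = 1×126 + 0.046×8.32 + 0.4×95.7 = 164.7
Vm = 26.7 · ln(0.12561) = 26.7 × (-2.0745) = -55.39 mV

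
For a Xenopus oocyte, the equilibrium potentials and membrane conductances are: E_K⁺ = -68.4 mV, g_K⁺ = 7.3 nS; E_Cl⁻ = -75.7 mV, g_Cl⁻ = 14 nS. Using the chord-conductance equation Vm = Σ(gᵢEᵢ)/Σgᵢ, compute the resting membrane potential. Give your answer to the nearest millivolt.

Σ gᵢEᵢ = 7.3·(-68.4) + 14·(-75.7) = -1559.12
Σ gᵢ = 7.3 + 14 = 21.3
Vm = -1559.12 / 21.3 = -73.20 mV

-73 mV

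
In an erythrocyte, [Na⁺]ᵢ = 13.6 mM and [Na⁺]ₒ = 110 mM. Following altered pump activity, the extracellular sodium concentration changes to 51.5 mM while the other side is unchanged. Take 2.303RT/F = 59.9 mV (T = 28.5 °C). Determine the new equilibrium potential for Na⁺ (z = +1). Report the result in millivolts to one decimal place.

After the shift: [Na⁺]_out = 51.5, [Na⁺]_in = 13.6 mM.
E_new = (59.9/1)·log₁₀(51.5/13.6) = 59.90 · (0.5783) = 34.64 mV

34.6 mV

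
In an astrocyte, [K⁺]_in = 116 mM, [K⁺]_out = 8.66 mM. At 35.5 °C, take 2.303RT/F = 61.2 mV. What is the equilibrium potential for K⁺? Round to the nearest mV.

E = (61.2/z) · log₁₀([K⁺]_out/[K⁺]_in) with z = +1.
= (61.2/1) · log₁₀(8.66/116) = 61.20 · log₁₀(0.07466)
= 61.20 · (-1.1269) = -68.97 mV

-69 mV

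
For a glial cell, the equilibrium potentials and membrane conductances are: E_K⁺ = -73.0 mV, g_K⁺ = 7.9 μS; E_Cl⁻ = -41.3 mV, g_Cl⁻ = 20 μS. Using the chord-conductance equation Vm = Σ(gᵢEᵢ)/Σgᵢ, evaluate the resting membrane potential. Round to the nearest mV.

Σ gᵢEᵢ = 7.9·(-73.0) + 20·(-41.3) = -1402.70
Σ gᵢ = 7.9 + 20 = 27.9
Vm = -1402.70 / 27.9 = -50.28 mV

-50 mV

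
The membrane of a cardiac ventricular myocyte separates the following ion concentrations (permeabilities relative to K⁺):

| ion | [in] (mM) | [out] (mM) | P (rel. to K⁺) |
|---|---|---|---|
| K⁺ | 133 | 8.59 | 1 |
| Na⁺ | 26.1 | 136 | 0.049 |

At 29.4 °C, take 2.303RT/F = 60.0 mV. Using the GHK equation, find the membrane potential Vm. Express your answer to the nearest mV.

Vm = 60.0 · log₁₀[(Σ P·[cation]ₒ + Σ P·[anion]ᵢ) / (Σ P·[cation]ᵢ + Σ P·[anion]ₒ)]
Numerator = 1×8.59 + 0.049×136 = 15.25
Denominator = 1×133 + 0.049×26.1 = 134.3
Vm = 60.0 · log₁₀(0.1136) = 60.0 × (-0.9446) = -56.68 mV

-57 mV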